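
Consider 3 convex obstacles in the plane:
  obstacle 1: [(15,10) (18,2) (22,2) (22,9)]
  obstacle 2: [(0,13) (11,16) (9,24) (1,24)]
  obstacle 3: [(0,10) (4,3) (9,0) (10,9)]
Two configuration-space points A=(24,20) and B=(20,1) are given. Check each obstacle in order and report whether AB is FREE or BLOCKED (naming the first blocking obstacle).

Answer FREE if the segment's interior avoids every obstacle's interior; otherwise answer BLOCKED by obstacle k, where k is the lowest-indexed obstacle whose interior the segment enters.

BLOCKED by obstacle 1

Obstacle 1 [(15,10) (18,2) (22,2) (22,9)]:
  edge (15,10)–(18,2): clear
  edge (18,2)–(22,2): crosses AB
  edge (22,2)–(22,9): clear
  edge (22,9)–(15,10): crosses AB
  → BLOCKED
Obstacle 2 [(0,13) (11,16) (9,24) (1,24)]:
  edge (0,13)–(11,16): clear
  edge (11,16)–(9,24): clear
  edge (9,24)–(1,24): clear
  edge (1,24)–(0,13): clear
  midpoint (22,21/2) outside
  → clear
Obstacle 3 [(0,10) (4,3) (9,0) (10,9)]:
  edge (0,10)–(4,3): clear
  edge (4,3)–(9,0): clear
  edge (9,0)–(10,9): clear
  edge (10,9)–(0,10): clear
  midpoint (22,21/2) outside
  → clear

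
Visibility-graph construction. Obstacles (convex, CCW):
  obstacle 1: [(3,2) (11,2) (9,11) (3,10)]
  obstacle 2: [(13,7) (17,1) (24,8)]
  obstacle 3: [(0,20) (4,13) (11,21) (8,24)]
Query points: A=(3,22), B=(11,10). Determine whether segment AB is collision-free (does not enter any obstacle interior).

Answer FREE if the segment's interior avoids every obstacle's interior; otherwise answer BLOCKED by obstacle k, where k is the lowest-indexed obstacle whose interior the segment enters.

Obstacle 1 [(3,2) (11,2) (9,11) (3,10)]:
  edge (3,2)–(11,2): clear
  edge (11,2)–(9,11): clear
  edge (9,11)–(3,10): clear
  edge (3,10)–(3,2): clear
  midpoint (7,16) outside
  → clear
Obstacle 2 [(13,7) (17,1) (24,8)]:
  edge (13,7)–(17,1): clear
  edge (17,1)–(24,8): clear
  edge (24,8)–(13,7): clear
  midpoint (7,16) outside
  → clear
Obstacle 3 [(0,20) (4,13) (11,21) (8,24)]:
  edge (0,20)–(4,13): clear
  edge (4,13)–(11,21): crosses AB
  edge (11,21)–(8,24): clear
  edge (8,24)–(0,20): crosses AB
  → BLOCKED

BLOCKED by obstacle 3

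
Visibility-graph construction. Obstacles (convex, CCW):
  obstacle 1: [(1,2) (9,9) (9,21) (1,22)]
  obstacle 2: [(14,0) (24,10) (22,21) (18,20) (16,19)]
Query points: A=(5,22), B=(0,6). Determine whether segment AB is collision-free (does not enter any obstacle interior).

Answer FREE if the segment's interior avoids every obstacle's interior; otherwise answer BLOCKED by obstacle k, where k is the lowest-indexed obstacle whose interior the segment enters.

BLOCKED by obstacle 1

Obstacle 1 [(1,2) (9,9) (9,21) (1,22)]:
  edge (1,2)–(9,9): clear
  edge (9,9)–(9,21): clear
  edge (9,21)–(1,22): crosses AB
  edge (1,22)–(1,2): crosses AB
  → BLOCKED
Obstacle 2 [(14,0) (24,10) (22,21) (18,20) (16,19)]:
  edge (14,0)–(24,10): clear
  edge (24,10)–(22,21): clear
  edge (22,21)–(18,20): clear
  edge (18,20)–(16,19): clear
  edge (16,19)–(14,0): clear
  midpoint (5/2,14) outside
  → clear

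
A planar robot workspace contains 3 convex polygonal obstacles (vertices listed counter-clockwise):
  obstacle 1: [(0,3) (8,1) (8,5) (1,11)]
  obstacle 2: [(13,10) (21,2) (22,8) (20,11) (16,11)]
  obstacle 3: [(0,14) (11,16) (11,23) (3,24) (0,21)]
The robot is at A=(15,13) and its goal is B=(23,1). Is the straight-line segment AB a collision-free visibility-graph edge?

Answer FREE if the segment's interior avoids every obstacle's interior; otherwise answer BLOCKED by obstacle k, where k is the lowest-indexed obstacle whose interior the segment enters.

BLOCKED by obstacle 2

Obstacle 1 [(0,3) (8,1) (8,5) (1,11)]:
  edge (0,3)–(8,1): clear
  edge (8,1)–(8,5): clear
  edge (8,5)–(1,11): clear
  edge (1,11)–(0,3): clear
  midpoint (19,7) outside
  → clear
Obstacle 2 [(13,10) (21,2) (22,8) (20,11) (16,11)]:
  edge (13,10)–(21,2): clear
  edge (21,2)–(22,8): crosses AB
  edge (22,8)–(20,11): clear
  edge (20,11)–(16,11): crosses AB
  edge (16,11)–(13,10): clear
  → BLOCKED
Obstacle 3 [(0,14) (11,16) (11,23) (3,24) (0,21)]:
  edge (0,14)–(11,16): clear
  edge (11,16)–(11,23): clear
  edge (11,23)–(3,24): clear
  edge (3,24)–(0,21): clear
  edge (0,21)–(0,14): clear
  midpoint (19,7) outside
  → clear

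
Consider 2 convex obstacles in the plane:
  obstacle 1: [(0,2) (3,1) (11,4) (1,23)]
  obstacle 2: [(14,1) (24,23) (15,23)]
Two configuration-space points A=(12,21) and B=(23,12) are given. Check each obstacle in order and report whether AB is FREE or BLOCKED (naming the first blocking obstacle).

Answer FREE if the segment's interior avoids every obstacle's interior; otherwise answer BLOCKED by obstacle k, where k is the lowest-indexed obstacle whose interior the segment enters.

Obstacle 1 [(0,2) (3,1) (11,4) (1,23)]:
  edge (0,2)–(3,1): clear
  edge (3,1)–(11,4): clear
  edge (11,4)–(1,23): clear
  edge (1,23)–(0,2): clear
  midpoint (35/2,33/2) outside
  → clear
Obstacle 2 [(14,1) (24,23) (15,23)]:
  edge (14,1)–(24,23): crosses AB
  edge (24,23)–(15,23): clear
  edge (15,23)–(14,1): crosses AB
  → BLOCKED

BLOCKED by obstacle 2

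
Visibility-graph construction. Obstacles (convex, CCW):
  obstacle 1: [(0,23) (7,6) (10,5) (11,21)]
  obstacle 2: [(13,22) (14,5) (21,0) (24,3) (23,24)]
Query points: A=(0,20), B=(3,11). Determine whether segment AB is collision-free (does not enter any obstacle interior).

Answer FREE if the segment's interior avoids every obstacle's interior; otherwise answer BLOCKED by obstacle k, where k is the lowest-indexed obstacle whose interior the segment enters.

FREE

Obstacle 1 [(0,23) (7,6) (10,5) (11,21)]:
  edge (0,23)–(7,6): clear
  edge (7,6)–(10,5): clear
  edge (10,5)–(11,21): clear
  edge (11,21)–(0,23): clear
  midpoint (3/2,31/2) outside
  → clear
Obstacle 2 [(13,22) (14,5) (21,0) (24,3) (23,24)]:
  edge (13,22)–(14,5): clear
  edge (14,5)–(21,0): clear
  edge (21,0)–(24,3): clear
  edge (24,3)–(23,24): clear
  edge (23,24)–(13,22): clear
  midpoint (3/2,31/2) outside
  → clear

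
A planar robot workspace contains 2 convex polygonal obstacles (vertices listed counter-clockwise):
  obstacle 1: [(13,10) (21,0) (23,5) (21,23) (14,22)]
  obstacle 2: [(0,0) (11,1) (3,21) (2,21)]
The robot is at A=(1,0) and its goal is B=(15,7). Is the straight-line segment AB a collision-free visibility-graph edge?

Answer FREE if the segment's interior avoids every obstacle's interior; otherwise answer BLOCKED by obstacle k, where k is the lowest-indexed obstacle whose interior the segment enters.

BLOCKED by obstacle 2

Obstacle 1 [(13,10) (21,0) (23,5) (21,23) (14,22)]:
  edge (13,10)–(21,0): clear
  edge (21,0)–(23,5): clear
  edge (23,5)–(21,23): clear
  edge (21,23)–(14,22): clear
  edge (14,22)–(13,10): clear
  midpoint (8,7/2) outside
  → clear
Obstacle 2 [(0,0) (11,1) (3,21) (2,21)]:
  edge (0,0)–(11,1): crosses AB
  edge (11,1)–(3,21): crosses AB
  edge (3,21)–(2,21): clear
  edge (2,21)–(0,0): clear
  → BLOCKED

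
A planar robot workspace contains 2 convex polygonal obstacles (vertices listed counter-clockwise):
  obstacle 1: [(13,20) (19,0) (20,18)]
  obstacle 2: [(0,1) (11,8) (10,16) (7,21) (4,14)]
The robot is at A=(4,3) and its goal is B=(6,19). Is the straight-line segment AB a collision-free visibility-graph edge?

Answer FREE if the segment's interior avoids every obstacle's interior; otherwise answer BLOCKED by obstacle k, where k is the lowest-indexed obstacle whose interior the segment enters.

Obstacle 1 [(13,20) (19,0) (20,18)]:
  edge (13,20)–(19,0): clear
  edge (19,0)–(20,18): clear
  edge (20,18)–(13,20): clear
  midpoint (5,11) outside
  → clear
Obstacle 2 [(0,1) (11,8) (10,16) (7,21) (4,14)]:
  edge (0,1)–(11,8): crosses AB
  edge (11,8)–(10,16): clear
  edge (10,16)–(7,21): clear
  edge (7,21)–(4,14): crosses AB
  edge (4,14)–(0,1): clear
  → BLOCKED

BLOCKED by obstacle 2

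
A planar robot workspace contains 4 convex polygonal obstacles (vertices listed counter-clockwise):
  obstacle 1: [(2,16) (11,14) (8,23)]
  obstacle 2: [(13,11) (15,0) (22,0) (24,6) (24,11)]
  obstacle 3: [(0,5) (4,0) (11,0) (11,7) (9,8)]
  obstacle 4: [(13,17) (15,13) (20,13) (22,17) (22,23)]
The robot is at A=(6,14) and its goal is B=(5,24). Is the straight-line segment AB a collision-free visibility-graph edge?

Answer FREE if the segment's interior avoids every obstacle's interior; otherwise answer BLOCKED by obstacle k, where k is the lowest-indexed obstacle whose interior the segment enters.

Obstacle 1 [(2,16) (11,14) (8,23)]:
  edge (2,16)–(11,14): crosses AB
  edge (11,14)–(8,23): clear
  edge (8,23)–(2,16): crosses AB
  → BLOCKED
Obstacle 2 [(13,11) (15,0) (22,0) (24,6) (24,11)]:
  edge (13,11)–(15,0): clear
  edge (15,0)–(22,0): clear
  edge (22,0)–(24,6): clear
  edge (24,6)–(24,11): clear
  edge (24,11)–(13,11): clear
  midpoint (11/2,19) outside
  → clear
Obstacle 3 [(0,5) (4,0) (11,0) (11,7) (9,8)]:
  edge (0,5)–(4,0): clear
  edge (4,0)–(11,0): clear
  edge (11,0)–(11,7): clear
  edge (11,7)–(9,8): clear
  edge (9,8)–(0,5): clear
  midpoint (11/2,19) outside
  → clear
Obstacle 4 [(13,17) (15,13) (20,13) (22,17) (22,23)]:
  edge (13,17)–(15,13): clear
  edge (15,13)–(20,13): clear
  edge (20,13)–(22,17): clear
  edge (22,17)–(22,23): clear
  edge (22,23)–(13,17): clear
  midpoint (11/2,19) outside
  → clear

BLOCKED by obstacle 1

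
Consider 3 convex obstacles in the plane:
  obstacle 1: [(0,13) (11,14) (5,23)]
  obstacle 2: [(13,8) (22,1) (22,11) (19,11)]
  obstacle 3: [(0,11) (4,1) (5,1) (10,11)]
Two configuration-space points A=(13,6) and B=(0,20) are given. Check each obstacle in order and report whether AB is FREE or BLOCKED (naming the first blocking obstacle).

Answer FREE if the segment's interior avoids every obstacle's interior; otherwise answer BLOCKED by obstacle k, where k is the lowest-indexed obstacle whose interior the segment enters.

BLOCKED by obstacle 1

Obstacle 1 [(0,13) (11,14) (5,23)]:
  edge (0,13)–(11,14): crosses AB
  edge (11,14)–(5,23): clear
  edge (5,23)–(0,13): crosses AB
  → BLOCKED
Obstacle 2 [(13,8) (22,1) (22,11) (19,11)]:
  edge (13,8)–(22,1): clear
  edge (22,1)–(22,11): clear
  edge (22,11)–(19,11): clear
  edge (19,11)–(13,8): clear
  midpoint (13/2,13) outside
  → clear
Obstacle 3 [(0,11) (4,1) (5,1) (10,11)]:
  edge (0,11)–(4,1): clear
  edge (4,1)–(5,1): clear
  edge (5,1)–(10,11): crosses AB
  edge (10,11)–(0,11): crosses AB
  → BLOCKED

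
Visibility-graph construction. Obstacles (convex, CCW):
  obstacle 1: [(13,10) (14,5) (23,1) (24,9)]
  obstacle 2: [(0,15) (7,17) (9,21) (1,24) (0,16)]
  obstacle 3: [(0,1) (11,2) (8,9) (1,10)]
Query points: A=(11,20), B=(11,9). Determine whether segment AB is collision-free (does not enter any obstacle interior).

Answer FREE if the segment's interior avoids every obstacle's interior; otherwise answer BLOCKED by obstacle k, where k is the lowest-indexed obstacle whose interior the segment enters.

Obstacle 1 [(13,10) (14,5) (23,1) (24,9)]:
  edge (13,10)–(14,5): clear
  edge (14,5)–(23,1): clear
  edge (23,1)–(24,9): clear
  edge (24,9)–(13,10): clear
  midpoint (11,29/2) outside
  → clear
Obstacle 2 [(0,15) (7,17) (9,21) (1,24) (0,16)]:
  edge (0,15)–(7,17): clear
  edge (7,17)–(9,21): clear
  edge (9,21)–(1,24): clear
  edge (1,24)–(0,16): clear
  edge (0,16)–(0,15): clear
  midpoint (11,29/2) outside
  → clear
Obstacle 3 [(0,1) (11,2) (8,9) (1,10)]:
  edge (0,1)–(11,2): clear
  edge (11,2)–(8,9): clear
  edge (8,9)–(1,10): clear
  edge (1,10)–(0,1): clear
  midpoint (11,29/2) outside
  → clear

FREE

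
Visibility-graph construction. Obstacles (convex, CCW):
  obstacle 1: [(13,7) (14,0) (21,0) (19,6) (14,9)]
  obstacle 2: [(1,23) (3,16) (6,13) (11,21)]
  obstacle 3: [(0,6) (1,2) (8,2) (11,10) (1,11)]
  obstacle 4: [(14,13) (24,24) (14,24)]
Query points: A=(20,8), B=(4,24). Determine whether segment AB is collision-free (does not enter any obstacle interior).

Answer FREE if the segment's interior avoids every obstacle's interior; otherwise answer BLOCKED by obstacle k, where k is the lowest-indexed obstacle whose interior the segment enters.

BLOCKED by obstacle 2

Obstacle 1 [(13,7) (14,0) (21,0) (19,6) (14,9)]:
  edge (13,7)–(14,0): clear
  edge (14,0)–(21,0): clear
  edge (21,0)–(19,6): clear
  edge (19,6)–(14,9): clear
  edge (14,9)–(13,7): clear
  midpoint (12,16) outside
  → clear
Obstacle 2 [(1,23) (3,16) (6,13) (11,21)]:
  edge (1,23)–(3,16): clear
  edge (3,16)–(6,13): clear
  edge (6,13)–(11,21): crosses AB
  edge (11,21)–(1,23): crosses AB
  → BLOCKED
Obstacle 3 [(0,6) (1,2) (8,2) (11,10) (1,11)]:
  edge (0,6)–(1,2): clear
  edge (1,2)–(8,2): clear
  edge (8,2)–(11,10): clear
  edge (11,10)–(1,11): clear
  edge (1,11)–(0,6): clear
  midpoint (12,16) outside
  → clear
Obstacle 4 [(14,13) (24,24) (14,24)]:
  edge (14,13)–(24,24): crosses AB
  edge (24,24)–(14,24): clear
  edge (14,24)–(14,13): crosses AB
  → BLOCKED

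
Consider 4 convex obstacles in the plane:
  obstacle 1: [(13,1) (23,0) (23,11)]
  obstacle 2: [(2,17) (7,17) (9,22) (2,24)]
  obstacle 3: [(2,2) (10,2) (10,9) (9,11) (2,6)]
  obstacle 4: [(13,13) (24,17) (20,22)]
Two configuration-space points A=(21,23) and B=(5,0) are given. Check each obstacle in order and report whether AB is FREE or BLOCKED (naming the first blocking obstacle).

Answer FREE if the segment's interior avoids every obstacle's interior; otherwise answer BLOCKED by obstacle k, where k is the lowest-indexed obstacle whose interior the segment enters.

BLOCKED by obstacle 3

Obstacle 1 [(13,1) (23,0) (23,11)]:
  edge (13,1)–(23,0): clear
  edge (23,0)–(23,11): clear
  edge (23,11)–(13,1): clear
  midpoint (13,23/2) outside
  → clear
Obstacle 2 [(2,17) (7,17) (9,22) (2,24)]:
  edge (2,17)–(7,17): clear
  edge (7,17)–(9,22): clear
  edge (9,22)–(2,24): clear
  edge (2,24)–(2,17): clear
  midpoint (13,23/2) outside
  → clear
Obstacle 3 [(2,2) (10,2) (10,9) (9,11) (2,6)]:
  edge (2,2)–(10,2): crosses AB
  edge (10,2)–(10,9): crosses AB
  edge (10,9)–(9,11): clear
  edge (9,11)–(2,6): clear
  edge (2,6)–(2,2): clear
  → BLOCKED
Obstacle 4 [(13,13) (24,17) (20,22)]:
  edge (13,13)–(24,17): crosses AB
  edge (24,17)–(20,22): crosses AB
  edge (20,22)–(13,13): clear
  → BLOCKED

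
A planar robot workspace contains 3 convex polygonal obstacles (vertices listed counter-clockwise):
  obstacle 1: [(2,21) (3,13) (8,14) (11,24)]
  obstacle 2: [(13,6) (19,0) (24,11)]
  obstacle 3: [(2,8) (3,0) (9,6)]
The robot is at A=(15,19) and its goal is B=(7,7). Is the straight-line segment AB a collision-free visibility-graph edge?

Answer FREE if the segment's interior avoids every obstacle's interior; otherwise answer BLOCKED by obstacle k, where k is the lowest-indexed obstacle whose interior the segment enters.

Obstacle 1 [(2,21) (3,13) (8,14) (11,24)]:
  edge (2,21)–(3,13): clear
  edge (3,13)–(8,14): clear
  edge (8,14)–(11,24): clear
  edge (11,24)–(2,21): clear
  midpoint (11,13) outside
  → clear
Obstacle 2 [(13,6) (19,0) (24,11)]:
  edge (13,6)–(19,0): clear
  edge (19,0)–(24,11): clear
  edge (24,11)–(13,6): clear
  midpoint (11,13) outside
  → clear
Obstacle 3 [(2,8) (3,0) (9,6)]:
  edge (2,8)–(3,0): clear
  edge (3,0)–(9,6): clear
  edge (9,6)–(2,8): clear
  midpoint (11,13) outside
  → clear

FREE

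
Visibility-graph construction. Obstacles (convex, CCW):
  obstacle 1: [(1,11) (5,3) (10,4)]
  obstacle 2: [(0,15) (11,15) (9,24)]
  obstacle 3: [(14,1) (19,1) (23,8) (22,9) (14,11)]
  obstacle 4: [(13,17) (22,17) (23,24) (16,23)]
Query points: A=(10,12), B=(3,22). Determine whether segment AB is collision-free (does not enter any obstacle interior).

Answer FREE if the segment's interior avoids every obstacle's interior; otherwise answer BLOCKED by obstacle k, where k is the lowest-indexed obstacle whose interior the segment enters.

BLOCKED by obstacle 2

Obstacle 1 [(1,11) (5,3) (10,4)]:
  edge (1,11)–(5,3): clear
  edge (5,3)–(10,4): clear
  edge (10,4)–(1,11): clear
  midpoint (13/2,17) outside
  → clear
Obstacle 2 [(0,15) (11,15) (9,24)]:
  edge (0,15)–(11,15): crosses AB
  edge (11,15)–(9,24): clear
  edge (9,24)–(0,15): crosses AB
  → BLOCKED
Obstacle 3 [(14,1) (19,1) (23,8) (22,9) (14,11)]:
  edge (14,1)–(19,1): clear
  edge (19,1)–(23,8): clear
  edge (23,8)–(22,9): clear
  edge (22,9)–(14,11): clear
  edge (14,11)–(14,1): clear
  midpoint (13/2,17) outside
  → clear
Obstacle 4 [(13,17) (22,17) (23,24) (16,23)]:
  edge (13,17)–(22,17): clear
  edge (22,17)–(23,24): clear
  edge (23,24)–(16,23): clear
  edge (16,23)–(13,17): clear
  midpoint (13/2,17) outside
  → clear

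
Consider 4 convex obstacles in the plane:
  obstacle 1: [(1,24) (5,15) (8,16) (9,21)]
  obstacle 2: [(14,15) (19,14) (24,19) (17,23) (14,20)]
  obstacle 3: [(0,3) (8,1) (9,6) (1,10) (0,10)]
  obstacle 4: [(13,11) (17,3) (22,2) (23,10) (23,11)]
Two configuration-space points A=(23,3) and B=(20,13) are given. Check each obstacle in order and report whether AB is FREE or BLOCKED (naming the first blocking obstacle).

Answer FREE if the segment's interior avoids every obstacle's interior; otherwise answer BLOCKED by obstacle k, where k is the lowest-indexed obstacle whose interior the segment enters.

BLOCKED by obstacle 4

Obstacle 1 [(1,24) (5,15) (8,16) (9,21)]:
  edge (1,24)–(5,15): clear
  edge (5,15)–(8,16): clear
  edge (8,16)–(9,21): clear
  edge (9,21)–(1,24): clear
  midpoint (43/2,8) outside
  → clear
Obstacle 2 [(14,15) (19,14) (24,19) (17,23) (14,20)]:
  edge (14,15)–(19,14): clear
  edge (19,14)–(24,19): clear
  edge (24,19)–(17,23): clear
  edge (17,23)–(14,20): clear
  edge (14,20)–(14,15): clear
  midpoint (43/2,8) outside
  → clear
Obstacle 3 [(0,3) (8,1) (9,6) (1,10) (0,10)]:
  edge (0,3)–(8,1): clear
  edge (8,1)–(9,6): clear
  edge (9,6)–(1,10): clear
  edge (1,10)–(0,10): clear
  edge (0,10)–(0,3): clear
  midpoint (43/2,8) outside
  → clear
Obstacle 4 [(13,11) (17,3) (22,2) (23,10) (23,11)]:
  edge (13,11)–(17,3): clear
  edge (17,3)–(22,2): clear
  edge (22,2)–(23,10): crosses AB
  edge (23,10)–(23,11): clear
  edge (23,11)–(13,11): crosses AB
  → BLOCKED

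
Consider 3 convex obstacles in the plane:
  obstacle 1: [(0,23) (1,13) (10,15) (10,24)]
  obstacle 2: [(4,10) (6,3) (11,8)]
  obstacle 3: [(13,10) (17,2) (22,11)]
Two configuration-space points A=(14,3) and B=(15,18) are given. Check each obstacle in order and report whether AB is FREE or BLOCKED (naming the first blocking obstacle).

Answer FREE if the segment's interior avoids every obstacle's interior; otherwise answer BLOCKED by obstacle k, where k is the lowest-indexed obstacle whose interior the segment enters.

BLOCKED by obstacle 3

Obstacle 1 [(0,23) (1,13) (10,15) (10,24)]:
  edge (0,23)–(1,13): clear
  edge (1,13)–(10,15): clear
  edge (10,15)–(10,24): clear
  edge (10,24)–(0,23): clear
  midpoint (29/2,21/2) outside
  → clear
Obstacle 2 [(4,10) (6,3) (11,8)]:
  edge (4,10)–(6,3): clear
  edge (6,3)–(11,8): clear
  edge (11,8)–(4,10): clear
  midpoint (29/2,21/2) outside
  → clear
Obstacle 3 [(13,10) (17,2) (22,11)]:
  edge (13,10)–(17,2): crosses AB
  edge (17,2)–(22,11): clear
  edge (22,11)–(13,10): crosses AB
  → BLOCKED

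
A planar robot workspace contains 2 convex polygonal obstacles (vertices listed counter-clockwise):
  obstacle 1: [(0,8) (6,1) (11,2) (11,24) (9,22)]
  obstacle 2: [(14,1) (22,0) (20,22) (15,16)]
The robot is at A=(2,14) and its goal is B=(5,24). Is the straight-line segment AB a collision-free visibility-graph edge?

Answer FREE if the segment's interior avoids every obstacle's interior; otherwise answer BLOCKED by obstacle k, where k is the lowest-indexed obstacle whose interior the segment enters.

FREE

Obstacle 1 [(0,8) (6,1) (11,2) (11,24) (9,22)]:
  edge (0,8)–(6,1): clear
  edge (6,1)–(11,2): clear
  edge (11,2)–(11,24): clear
  edge (11,24)–(9,22): clear
  edge (9,22)–(0,8): clear
  midpoint (7/2,19) outside
  → clear
Obstacle 2 [(14,1) (22,0) (20,22) (15,16)]:
  edge (14,1)–(22,0): clear
  edge (22,0)–(20,22): clear
  edge (20,22)–(15,16): clear
  edge (15,16)–(14,1): clear
  midpoint (7/2,19) outside
  → clear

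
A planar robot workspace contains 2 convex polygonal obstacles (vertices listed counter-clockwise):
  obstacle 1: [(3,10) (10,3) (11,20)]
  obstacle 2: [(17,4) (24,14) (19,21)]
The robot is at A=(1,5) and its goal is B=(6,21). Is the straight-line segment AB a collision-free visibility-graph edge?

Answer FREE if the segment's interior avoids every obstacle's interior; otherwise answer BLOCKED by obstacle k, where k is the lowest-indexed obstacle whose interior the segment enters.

Obstacle 1 [(3,10) (10,3) (11,20)]:
  edge (3,10)–(10,3): clear
  edge (10,3)–(11,20): clear
  edge (11,20)–(3,10): clear
  midpoint (7/2,13) outside
  → clear
Obstacle 2 [(17,4) (24,14) (19,21)]:
  edge (17,4)–(24,14): clear
  edge (24,14)–(19,21): clear
  edge (19,21)–(17,4): clear
  midpoint (7/2,13) outside
  → clear

FREE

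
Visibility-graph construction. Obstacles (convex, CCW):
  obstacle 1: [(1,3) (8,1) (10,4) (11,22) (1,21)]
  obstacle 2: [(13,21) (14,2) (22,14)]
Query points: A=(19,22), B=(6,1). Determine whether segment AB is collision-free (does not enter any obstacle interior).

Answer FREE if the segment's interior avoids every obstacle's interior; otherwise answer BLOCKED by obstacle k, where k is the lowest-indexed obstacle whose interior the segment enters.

Obstacle 1 [(1,3) (8,1) (10,4) (11,22) (1,21)]:
  edge (1,3)–(8,1): crosses AB
  edge (8,1)–(10,4): clear
  edge (10,4)–(11,22): crosses AB
  edge (11,22)–(1,21): clear
  edge (1,21)–(1,3): clear
  → BLOCKED
Obstacle 2 [(13,21) (14,2) (22,14)]:
  edge (13,21)–(14,2): crosses AB
  edge (14,2)–(22,14): clear
  edge (22,14)–(13,21): crosses AB
  → BLOCKED

BLOCKED by obstacle 1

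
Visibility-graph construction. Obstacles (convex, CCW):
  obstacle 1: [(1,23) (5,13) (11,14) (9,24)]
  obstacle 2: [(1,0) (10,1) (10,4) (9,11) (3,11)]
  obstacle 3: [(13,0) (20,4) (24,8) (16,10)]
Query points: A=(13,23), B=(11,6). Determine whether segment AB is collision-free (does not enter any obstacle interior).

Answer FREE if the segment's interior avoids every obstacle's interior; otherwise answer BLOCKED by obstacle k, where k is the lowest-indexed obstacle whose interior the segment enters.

Obstacle 1 [(1,23) (5,13) (11,14) (9,24)]:
  edge (1,23)–(5,13): clear
  edge (5,13)–(11,14): clear
  edge (11,14)–(9,24): clear
  edge (9,24)–(1,23): clear
  midpoint (12,29/2) outside
  → clear
Obstacle 2 [(1,0) (10,1) (10,4) (9,11) (3,11)]:
  edge (1,0)–(10,1): clear
  edge (10,1)–(10,4): clear
  edge (10,4)–(9,11): clear
  edge (9,11)–(3,11): clear
  edge (3,11)–(1,0): clear
  midpoint (12,29/2) outside
  → clear
Obstacle 3 [(13,0) (20,4) (24,8) (16,10)]:
  edge (13,0)–(20,4): clear
  edge (20,4)–(24,8): clear
  edge (24,8)–(16,10): clear
  edge (16,10)–(13,0): clear
  midpoint (12,29/2) outside
  → clear

FREE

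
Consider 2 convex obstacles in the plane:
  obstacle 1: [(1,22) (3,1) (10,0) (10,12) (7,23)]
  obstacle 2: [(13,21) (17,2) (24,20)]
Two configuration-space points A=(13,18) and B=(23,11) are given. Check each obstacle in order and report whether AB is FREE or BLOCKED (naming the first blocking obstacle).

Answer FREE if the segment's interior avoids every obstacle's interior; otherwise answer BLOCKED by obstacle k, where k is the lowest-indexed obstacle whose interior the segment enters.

Obstacle 1 [(1,22) (3,1) (10,0) (10,12) (7,23)]:
  edge (1,22)–(3,1): clear
  edge (3,1)–(10,0): clear
  edge (10,0)–(10,12): clear
  edge (10,12)–(7,23): clear
  edge (7,23)–(1,22): clear
  midpoint (18,29/2) outside
  → clear
Obstacle 2 [(13,21) (17,2) (24,20)]:
  edge (13,21)–(17,2): crosses AB
  edge (17,2)–(24,20): crosses AB
  edge (24,20)–(13,21): clear
  → BLOCKED

BLOCKED by obstacle 2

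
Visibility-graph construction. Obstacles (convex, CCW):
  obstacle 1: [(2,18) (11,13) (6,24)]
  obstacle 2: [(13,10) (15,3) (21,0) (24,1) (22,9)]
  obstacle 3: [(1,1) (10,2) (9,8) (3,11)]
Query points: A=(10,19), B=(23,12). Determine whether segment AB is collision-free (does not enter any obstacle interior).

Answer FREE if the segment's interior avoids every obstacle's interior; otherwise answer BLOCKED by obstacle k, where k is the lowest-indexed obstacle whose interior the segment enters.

FREE

Obstacle 1 [(2,18) (11,13) (6,24)]:
  edge (2,18)–(11,13): clear
  edge (11,13)–(6,24): clear
  edge (6,24)–(2,18): clear
  midpoint (33/2,31/2) outside
  → clear
Obstacle 2 [(13,10) (15,3) (21,0) (24,1) (22,9)]:
  edge (13,10)–(15,3): clear
  edge (15,3)–(21,0): clear
  edge (21,0)–(24,1): clear
  edge (24,1)–(22,9): clear
  edge (22,9)–(13,10): clear
  midpoint (33/2,31/2) outside
  → clear
Obstacle 3 [(1,1) (10,2) (9,8) (3,11)]:
  edge (1,1)–(10,2): clear
  edge (10,2)–(9,8): clear
  edge (9,8)–(3,11): clear
  edge (3,11)–(1,1): clear
  midpoint (33/2,31/2) outside
  → clear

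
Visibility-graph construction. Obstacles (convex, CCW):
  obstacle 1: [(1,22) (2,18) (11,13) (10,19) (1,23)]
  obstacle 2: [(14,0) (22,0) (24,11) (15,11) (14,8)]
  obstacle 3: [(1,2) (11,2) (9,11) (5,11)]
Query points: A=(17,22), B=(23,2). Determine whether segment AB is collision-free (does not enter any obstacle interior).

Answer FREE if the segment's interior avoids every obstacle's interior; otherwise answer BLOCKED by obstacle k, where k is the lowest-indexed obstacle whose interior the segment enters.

BLOCKED by obstacle 2

Obstacle 1 [(1,22) (2,18) (11,13) (10,19) (1,23)]:
  edge (1,22)–(2,18): clear
  edge (2,18)–(11,13): clear
  edge (11,13)–(10,19): clear
  edge (10,19)–(1,23): clear
  edge (1,23)–(1,22): clear
  midpoint (20,12) outside
  → clear
Obstacle 2 [(14,0) (22,0) (24,11) (15,11) (14,8)]:
  edge (14,0)–(22,0): clear
  edge (22,0)–(24,11): crosses AB
  edge (24,11)–(15,11): crosses AB
  edge (15,11)–(14,8): clear
  edge (14,8)–(14,0): clear
  → BLOCKED
Obstacle 3 [(1,2) (11,2) (9,11) (5,11)]:
  edge (1,2)–(11,2): clear
  edge (11,2)–(9,11): clear
  edge (9,11)–(5,11): clear
  edge (5,11)–(1,2): clear
  midpoint (20,12) outside
  → clear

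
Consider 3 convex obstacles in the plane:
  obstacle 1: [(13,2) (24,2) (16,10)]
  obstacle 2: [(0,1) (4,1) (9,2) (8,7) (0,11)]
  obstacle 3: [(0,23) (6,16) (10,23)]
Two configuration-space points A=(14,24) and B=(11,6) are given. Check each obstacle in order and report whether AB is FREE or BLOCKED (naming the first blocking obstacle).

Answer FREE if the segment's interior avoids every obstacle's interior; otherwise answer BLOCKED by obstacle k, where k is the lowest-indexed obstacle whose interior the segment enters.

Obstacle 1 [(13,2) (24,2) (16,10)]:
  edge (13,2)–(24,2): clear
  edge (24,2)–(16,10): clear
  edge (16,10)–(13,2): clear
  midpoint (25/2,15) outside
  → clear
Obstacle 2 [(0,1) (4,1) (9,2) (8,7) (0,11)]:
  edge (0,1)–(4,1): clear
  edge (4,1)–(9,2): clear
  edge (9,2)–(8,7): clear
  edge (8,7)–(0,11): clear
  edge (0,11)–(0,1): clear
  midpoint (25/2,15) outside
  → clear
Obstacle 3 [(0,23) (6,16) (10,23)]:
  edge (0,23)–(6,16): clear
  edge (6,16)–(10,23): clear
  edge (10,23)–(0,23): clear
  midpoint (25/2,15) outside
  → clear

FREE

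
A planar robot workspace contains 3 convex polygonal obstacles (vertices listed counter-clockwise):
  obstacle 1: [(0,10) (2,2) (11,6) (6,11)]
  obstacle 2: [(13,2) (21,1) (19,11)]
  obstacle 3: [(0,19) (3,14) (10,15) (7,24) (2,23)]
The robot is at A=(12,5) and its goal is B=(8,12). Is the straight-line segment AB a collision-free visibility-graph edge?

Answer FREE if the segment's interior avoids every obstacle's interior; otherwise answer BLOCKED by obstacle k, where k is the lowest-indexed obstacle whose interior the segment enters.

Obstacle 1 [(0,10) (2,2) (11,6) (6,11)]:
  edge (0,10)–(2,2): clear
  edge (2,2)–(11,6): clear
  edge (11,6)–(6,11): clear
  edge (6,11)–(0,10): clear
  midpoint (10,17/2) outside
  → clear
Obstacle 2 [(13,2) (21,1) (19,11)]:
  edge (13,2)–(21,1): clear
  edge (21,1)–(19,11): clear
  edge (19,11)–(13,2): clear
  midpoint (10,17/2) outside
  → clear
Obstacle 3 [(0,19) (3,14) (10,15) (7,24) (2,23)]:
  edge (0,19)–(3,14): clear
  edge (3,14)–(10,15): clear
  edge (10,15)–(7,24): clear
  edge (7,24)–(2,23): clear
  edge (2,23)–(0,19): clear
  midpoint (10,17/2) outside
  → clear

FREE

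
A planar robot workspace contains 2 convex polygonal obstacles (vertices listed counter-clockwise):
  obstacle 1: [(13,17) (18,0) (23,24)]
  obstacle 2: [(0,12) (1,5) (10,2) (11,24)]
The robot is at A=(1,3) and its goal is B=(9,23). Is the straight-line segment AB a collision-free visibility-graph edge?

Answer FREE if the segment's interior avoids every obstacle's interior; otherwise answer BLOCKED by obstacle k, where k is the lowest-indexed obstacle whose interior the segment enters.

Obstacle 1 [(13,17) (18,0) (23,24)]:
  edge (13,17)–(18,0): clear
  edge (18,0)–(23,24): clear
  edge (23,24)–(13,17): clear
  midpoint (5,13) outside
  → clear
Obstacle 2 [(0,12) (1,5) (10,2) (11,24)]:
  edge (0,12)–(1,5): clear
  edge (1,5)–(10,2): crosses AB
  edge (10,2)–(11,24): clear
  edge (11,24)–(0,12): crosses AB
  → BLOCKED

BLOCKED by obstacle 2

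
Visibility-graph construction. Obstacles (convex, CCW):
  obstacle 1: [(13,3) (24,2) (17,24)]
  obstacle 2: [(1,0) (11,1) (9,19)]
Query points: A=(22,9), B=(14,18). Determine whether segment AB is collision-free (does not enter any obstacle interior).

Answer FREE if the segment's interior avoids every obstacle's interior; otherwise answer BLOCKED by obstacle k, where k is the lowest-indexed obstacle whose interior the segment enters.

BLOCKED by obstacle 1

Obstacle 1 [(13,3) (24,2) (17,24)]:
  edge (13,3)–(24,2): clear
  edge (24,2)–(17,24): crosses AB
  edge (17,24)–(13,3): crosses AB
  → BLOCKED
Obstacle 2 [(1,0) (11,1) (9,19)]:
  edge (1,0)–(11,1): clear
  edge (11,1)–(9,19): clear
  edge (9,19)–(1,0): clear
  midpoint (18,27/2) outside
  → clear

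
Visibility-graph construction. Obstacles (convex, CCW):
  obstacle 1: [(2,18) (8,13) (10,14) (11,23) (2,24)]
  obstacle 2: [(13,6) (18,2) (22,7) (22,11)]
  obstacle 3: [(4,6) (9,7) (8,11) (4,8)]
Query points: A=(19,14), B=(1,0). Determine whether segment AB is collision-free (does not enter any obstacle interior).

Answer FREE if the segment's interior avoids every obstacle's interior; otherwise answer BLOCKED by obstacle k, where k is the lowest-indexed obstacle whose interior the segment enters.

Obstacle 1 [(2,18) (8,13) (10,14) (11,23) (2,24)]:
  edge (2,18)–(8,13): clear
  edge (8,13)–(10,14): clear
  edge (10,14)–(11,23): clear
  edge (11,23)–(2,24): clear
  edge (2,24)–(2,18): clear
  midpoint (10,7) outside
  → clear
Obstacle 2 [(13,6) (18,2) (22,7) (22,11)]:
  edge (13,6)–(18,2): clear
  edge (18,2)–(22,7): clear
  edge (22,7)–(22,11): clear
  edge (22,11)–(13,6): clear
  midpoint (10,7) outside
  → clear
Obstacle 3 [(4,6) (9,7) (8,11) (4,8)]:
  edge (4,6)–(9,7): clear
  edge (9,7)–(8,11): clear
  edge (8,11)–(4,8): clear
  edge (4,8)–(4,6): clear
  midpoint (10,7) outside
  → clear

FREE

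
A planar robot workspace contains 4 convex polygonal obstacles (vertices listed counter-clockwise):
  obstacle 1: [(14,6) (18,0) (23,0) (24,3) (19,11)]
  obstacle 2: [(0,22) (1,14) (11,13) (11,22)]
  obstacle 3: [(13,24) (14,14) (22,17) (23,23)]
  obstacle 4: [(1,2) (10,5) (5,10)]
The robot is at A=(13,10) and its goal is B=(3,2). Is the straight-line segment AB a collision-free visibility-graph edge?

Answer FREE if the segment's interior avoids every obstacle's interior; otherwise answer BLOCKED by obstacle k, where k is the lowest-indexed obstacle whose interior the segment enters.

Obstacle 1 [(14,6) (18,0) (23,0) (24,3) (19,11)]:
  edge (14,6)–(18,0): clear
  edge (18,0)–(23,0): clear
  edge (23,0)–(24,3): clear
  edge (24,3)–(19,11): clear
  edge (19,11)–(14,6): clear
  midpoint (8,6) outside
  → clear
Obstacle 2 [(0,22) (1,14) (11,13) (11,22)]:
  edge (0,22)–(1,14): clear
  edge (1,14)–(11,13): clear
  edge (11,13)–(11,22): clear
  edge (11,22)–(0,22): clear
  midpoint (8,6) outside
  → clear
Obstacle 3 [(13,24) (14,14) (22,17) (23,23)]:
  edge (13,24)–(14,14): clear
  edge (14,14)–(22,17): clear
  edge (22,17)–(23,23): clear
  edge (23,23)–(13,24): clear
  midpoint (8,6) outside
  → clear
Obstacle 4 [(1,2) (10,5) (5,10)]:
  edge (1,2)–(10,5): crosses AB
  edge (10,5)–(5,10): crosses AB
  edge (5,10)–(1,2): clear
  → BLOCKED

BLOCKED by obstacle 4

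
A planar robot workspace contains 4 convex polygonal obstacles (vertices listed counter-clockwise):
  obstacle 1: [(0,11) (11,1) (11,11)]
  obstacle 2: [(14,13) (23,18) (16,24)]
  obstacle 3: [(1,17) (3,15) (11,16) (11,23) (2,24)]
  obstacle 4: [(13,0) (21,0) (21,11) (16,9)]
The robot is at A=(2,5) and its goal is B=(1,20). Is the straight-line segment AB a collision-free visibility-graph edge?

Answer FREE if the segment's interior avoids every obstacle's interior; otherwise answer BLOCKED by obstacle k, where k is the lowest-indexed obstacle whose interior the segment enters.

Obstacle 1 [(0,11) (11,1) (11,11)]:
  edge (0,11)–(11,1): crosses AB
  edge (11,1)–(11,11): clear
  edge (11,11)–(0,11): crosses AB
  → BLOCKED
Obstacle 2 [(14,13) (23,18) (16,24)]:
  edge (14,13)–(23,18): clear
  edge (23,18)–(16,24): clear
  edge (16,24)–(14,13): clear
  midpoint (3/2,25/2) outside
  → clear
Obstacle 3 [(1,17) (3,15) (11,16) (11,23) (2,24)]:
  edge (1,17)–(3,15): crosses AB
  edge (3,15)–(11,16): clear
  edge (11,16)–(11,23): clear
  edge (11,23)–(2,24): clear
  edge (2,24)–(1,17): crosses AB
  → BLOCKED
Obstacle 4 [(13,0) (21,0) (21,11) (16,9)]:
  edge (13,0)–(21,0): clear
  edge (21,0)–(21,11): clear
  edge (21,11)–(16,9): clear
  edge (16,9)–(13,0): clear
  midpoint (3/2,25/2) outside
  → clear

BLOCKED by obstacle 1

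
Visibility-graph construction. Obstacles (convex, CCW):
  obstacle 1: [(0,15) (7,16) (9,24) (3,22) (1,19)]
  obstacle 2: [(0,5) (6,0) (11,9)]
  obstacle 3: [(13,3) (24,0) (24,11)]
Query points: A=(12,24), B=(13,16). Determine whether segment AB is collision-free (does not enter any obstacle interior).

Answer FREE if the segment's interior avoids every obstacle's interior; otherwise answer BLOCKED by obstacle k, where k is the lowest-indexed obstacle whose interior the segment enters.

FREE

Obstacle 1 [(0,15) (7,16) (9,24) (3,22) (1,19)]:
  edge (0,15)–(7,16): clear
  edge (7,16)–(9,24): clear
  edge (9,24)–(3,22): clear
  edge (3,22)–(1,19): clear
  edge (1,19)–(0,15): clear
  midpoint (25/2,20) outside
  → clear
Obstacle 2 [(0,5) (6,0) (11,9)]:
  edge (0,5)–(6,0): clear
  edge (6,0)–(11,9): clear
  edge (11,9)–(0,5): clear
  midpoint (25/2,20) outside
  → clear
Obstacle 3 [(13,3) (24,0) (24,11)]:
  edge (13,3)–(24,0): clear
  edge (24,0)–(24,11): clear
  edge (24,11)–(13,3): clear
  midpoint (25/2,20) outside
  → clear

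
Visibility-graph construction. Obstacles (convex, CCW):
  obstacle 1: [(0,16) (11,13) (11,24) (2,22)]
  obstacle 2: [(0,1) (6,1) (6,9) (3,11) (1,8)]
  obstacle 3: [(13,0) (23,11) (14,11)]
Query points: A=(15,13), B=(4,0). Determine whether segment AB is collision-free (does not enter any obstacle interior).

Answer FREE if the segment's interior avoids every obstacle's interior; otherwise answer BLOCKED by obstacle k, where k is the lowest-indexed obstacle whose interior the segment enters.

BLOCKED by obstacle 2

Obstacle 1 [(0,16) (11,13) (11,24) (2,22)]:
  edge (0,16)–(11,13): clear
  edge (11,13)–(11,24): clear
  edge (11,24)–(2,22): clear
  edge (2,22)–(0,16): clear
  midpoint (19/2,13/2) outside
  → clear
Obstacle 2 [(0,1) (6,1) (6,9) (3,11) (1,8)]:
  edge (0,1)–(6,1): crosses AB
  edge (6,1)–(6,9): crosses AB
  edge (6,9)–(3,11): clear
  edge (3,11)–(1,8): clear
  edge (1,8)–(0,1): clear
  → BLOCKED
Obstacle 3 [(13,0) (23,11) (14,11)]:
  edge (13,0)–(23,11): clear
  edge (23,11)–(14,11): clear
  edge (14,11)–(13,0): clear
  midpoint (19/2,13/2) outside
  → clear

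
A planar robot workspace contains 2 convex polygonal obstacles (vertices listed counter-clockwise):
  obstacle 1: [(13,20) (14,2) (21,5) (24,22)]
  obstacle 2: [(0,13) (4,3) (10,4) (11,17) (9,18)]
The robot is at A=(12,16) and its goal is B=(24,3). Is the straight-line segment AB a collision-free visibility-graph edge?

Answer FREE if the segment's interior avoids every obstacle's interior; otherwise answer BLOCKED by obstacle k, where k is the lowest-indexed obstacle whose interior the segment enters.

BLOCKED by obstacle 1

Obstacle 1 [(13,20) (14,2) (21,5) (24,22)]:
  edge (13,20)–(14,2): crosses AB
  edge (14,2)–(21,5): clear
  edge (21,5)–(24,22): crosses AB
  edge (24,22)–(13,20): clear
  → BLOCKED
Obstacle 2 [(0,13) (4,3) (10,4) (11,17) (9,18)]:
  edge (0,13)–(4,3): clear
  edge (4,3)–(10,4): clear
  edge (10,4)–(11,17): clear
  edge (11,17)–(9,18): clear
  edge (9,18)–(0,13): clear
  midpoint (18,19/2) outside
  → clear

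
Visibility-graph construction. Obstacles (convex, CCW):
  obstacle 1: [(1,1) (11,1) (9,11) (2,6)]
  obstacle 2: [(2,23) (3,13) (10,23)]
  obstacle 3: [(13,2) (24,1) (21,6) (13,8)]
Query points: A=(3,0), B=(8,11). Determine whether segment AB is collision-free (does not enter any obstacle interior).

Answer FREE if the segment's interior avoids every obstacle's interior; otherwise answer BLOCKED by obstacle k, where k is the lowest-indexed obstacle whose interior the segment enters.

Obstacle 1 [(1,1) (11,1) (9,11) (2,6)]:
  edge (1,1)–(11,1): crosses AB
  edge (11,1)–(9,11): clear
  edge (9,11)–(2,6): crosses AB
  edge (2,6)–(1,1): clear
  → BLOCKED
Obstacle 2 [(2,23) (3,13) (10,23)]:
  edge (2,23)–(3,13): clear
  edge (3,13)–(10,23): clear
  edge (10,23)–(2,23): clear
  midpoint (11/2,11/2) outside
  → clear
Obstacle 3 [(13,2) (24,1) (21,6) (13,8)]:
  edge (13,2)–(24,1): clear
  edge (24,1)–(21,6): clear
  edge (21,6)–(13,8): clear
  edge (13,8)–(13,2): clear
  midpoint (11/2,11/2) outside
  → clear

BLOCKED by obstacle 1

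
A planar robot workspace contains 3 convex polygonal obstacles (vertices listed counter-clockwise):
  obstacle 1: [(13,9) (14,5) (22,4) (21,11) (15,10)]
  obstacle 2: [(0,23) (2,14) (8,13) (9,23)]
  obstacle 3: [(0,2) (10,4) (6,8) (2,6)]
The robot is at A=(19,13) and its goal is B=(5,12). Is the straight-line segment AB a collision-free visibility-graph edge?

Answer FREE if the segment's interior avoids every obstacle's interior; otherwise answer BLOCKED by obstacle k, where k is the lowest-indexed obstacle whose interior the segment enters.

FREE

Obstacle 1 [(13,9) (14,5) (22,4) (21,11) (15,10)]:
  edge (13,9)–(14,5): clear
  edge (14,5)–(22,4): clear
  edge (22,4)–(21,11): clear
  edge (21,11)–(15,10): clear
  edge (15,10)–(13,9): clear
  midpoint (12,25/2) outside
  → clear
Obstacle 2 [(0,23) (2,14) (8,13) (9,23)]:
  edge (0,23)–(2,14): clear
  edge (2,14)–(8,13): clear
  edge (8,13)–(9,23): clear
  edge (9,23)–(0,23): clear
  midpoint (12,25/2) outside
  → clear
Obstacle 3 [(0,2) (10,4) (6,8) (2,6)]:
  edge (0,2)–(10,4): clear
  edge (10,4)–(6,8): clear
  edge (6,8)–(2,6): clear
  edge (2,6)–(0,2): clear
  midpoint (12,25/2) outside
  → clear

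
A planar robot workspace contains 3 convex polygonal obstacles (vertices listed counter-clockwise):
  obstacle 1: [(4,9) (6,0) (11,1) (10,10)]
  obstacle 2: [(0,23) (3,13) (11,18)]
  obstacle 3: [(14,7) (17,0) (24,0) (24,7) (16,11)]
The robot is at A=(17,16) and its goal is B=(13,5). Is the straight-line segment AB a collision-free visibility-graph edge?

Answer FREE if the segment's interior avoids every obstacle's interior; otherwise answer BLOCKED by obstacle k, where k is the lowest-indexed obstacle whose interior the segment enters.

FREE

Obstacle 1 [(4,9) (6,0) (11,1) (10,10)]:
  edge (4,9)–(6,0): clear
  edge (6,0)–(11,1): clear
  edge (11,1)–(10,10): clear
  edge (10,10)–(4,9): clear
  midpoint (15,21/2) outside
  → clear
Obstacle 2 [(0,23) (3,13) (11,18)]:
  edge (0,23)–(3,13): clear
  edge (3,13)–(11,18): clear
  edge (11,18)–(0,23): clear
  midpoint (15,21/2) outside
  → clear
Obstacle 3 [(14,7) (17,0) (24,0) (24,7) (16,11)]:
  edge (14,7)–(17,0): clear
  edge (17,0)–(24,0): clear
  edge (24,0)–(24,7): clear
  edge (24,7)–(16,11): clear
  edge (16,11)–(14,7): clear
  midpoint (15,21/2) outside
  → clear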